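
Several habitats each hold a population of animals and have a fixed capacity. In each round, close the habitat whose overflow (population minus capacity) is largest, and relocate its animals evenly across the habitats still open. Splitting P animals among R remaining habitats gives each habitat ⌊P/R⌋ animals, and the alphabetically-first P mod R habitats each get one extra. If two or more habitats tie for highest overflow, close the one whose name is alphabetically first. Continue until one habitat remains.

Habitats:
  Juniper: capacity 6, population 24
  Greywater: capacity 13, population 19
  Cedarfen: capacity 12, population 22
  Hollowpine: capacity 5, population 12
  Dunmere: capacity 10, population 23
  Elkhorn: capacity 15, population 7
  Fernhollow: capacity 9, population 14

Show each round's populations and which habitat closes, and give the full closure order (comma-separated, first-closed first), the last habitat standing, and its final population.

Closure order: Juniper, Dunmere, Cedarfen, Hollowpine, Fernhollow, Greywater
Last habitat: Elkhorn with 121 animals

Round 1: Cedarfen=22 Dunmere=23 Elkhorn=7 Fernhollow=14 Greywater=19 Hollowpine=12 Juniper=24 → close Juniper (overflow 18)
  24÷6 = 4 each, +1 to first 0
Round 2: Cedarfen=26 Dunmere=27 Elkhorn=11 Fernhollow=18 Greywater=23 Hollowpine=16 → close Dunmere (overflow 17)
  27÷5 = 5 each, +1 to first 2
Round 3: Cedarfen=32 Elkhorn=17 Fernhollow=23 Greywater=28 Hollowpine=21 → close Cedarfen (overflow 20)
  32÷4 = 8 each, +1 to first 0
Round 4: Elkhorn=25 Fernhollow=31 Greywater=36 Hollowpine=29 → close Hollowpine (overflow 24)
  29÷3 = 9 each, +1 to first 2
Round 5: Elkhorn=35 Fernhollow=41 Greywater=45 → close Fernhollow (overflow 32)
  41÷2 = 20 each, +1 to first 1
Round 6: Elkhorn=56 Greywater=65 → close Greywater (overflow 52)
  65÷1 = 65 each, +1 to first 0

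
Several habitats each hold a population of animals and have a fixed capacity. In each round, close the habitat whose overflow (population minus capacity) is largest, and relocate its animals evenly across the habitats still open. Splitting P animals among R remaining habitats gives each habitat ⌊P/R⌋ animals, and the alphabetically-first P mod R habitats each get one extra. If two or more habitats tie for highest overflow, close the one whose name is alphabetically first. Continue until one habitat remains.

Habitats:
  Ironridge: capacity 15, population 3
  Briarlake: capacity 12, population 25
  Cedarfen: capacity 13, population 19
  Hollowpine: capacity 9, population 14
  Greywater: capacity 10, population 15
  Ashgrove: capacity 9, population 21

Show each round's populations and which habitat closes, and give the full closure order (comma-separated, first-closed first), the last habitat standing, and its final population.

Round 1: Ashgrove=21 Briarlake=25 Cedarfen=19 Greywater=15 Hollowpine=14 Ironridge=3 → close Briarlake (overflow 13)
  25÷5 = 5 each, +1 to first 0
Round 2: Ashgrove=26 Cedarfen=24 Greywater=20 Hollowpine=19 Ironridge=8 → close Ashgrove (overflow 17)
  26÷4 = 6 each, +1 to first 2
Round 3: Cedarfen=31 Greywater=27 Hollowpine=25 Ironridge=14 → close Cedarfen (overflow 18)
  31÷3 = 10 each, +1 to first 1
Round 4: Greywater=38 Hollowpine=35 Ironridge=24 → close Greywater (overflow 28)
  38÷2 = 19 each, +1 to first 0
Round 5: Hollowpine=54 Ironridge=43 → close Hollowpine (overflow 45)
  54÷1 = 54 each, +1 to first 0

Closure order: Briarlake, Ashgrove, Cedarfen, Greywater, Hollowpine
Last habitat: Ironridge with 97 animals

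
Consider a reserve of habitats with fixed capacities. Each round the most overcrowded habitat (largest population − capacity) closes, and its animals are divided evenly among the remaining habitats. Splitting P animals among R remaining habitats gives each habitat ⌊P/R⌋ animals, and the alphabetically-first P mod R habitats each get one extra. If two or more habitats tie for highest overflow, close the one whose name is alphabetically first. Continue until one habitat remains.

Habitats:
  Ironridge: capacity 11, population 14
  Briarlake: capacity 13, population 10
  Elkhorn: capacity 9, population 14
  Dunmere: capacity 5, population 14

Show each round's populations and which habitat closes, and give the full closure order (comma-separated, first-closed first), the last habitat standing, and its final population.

Closure order: Dunmere, Elkhorn, Ironridge
Last habitat: Briarlake with 52 animals

Round 1: Briarlake=10 Dunmere=14 Elkhorn=14 Ironridge=14 → close Dunmere (overflow 9)
  14÷3 = 4 each, +1 to first 2
Round 2: Briarlake=15 Elkhorn=19 Ironridge=18 → close Elkhorn (overflow 10)
  19÷2 = 9 each, +1 to first 1
Round 3: Briarlake=25 Ironridge=27 → close Ironridge (overflow 16)
  27÷1 = 27 each, +1 to first 0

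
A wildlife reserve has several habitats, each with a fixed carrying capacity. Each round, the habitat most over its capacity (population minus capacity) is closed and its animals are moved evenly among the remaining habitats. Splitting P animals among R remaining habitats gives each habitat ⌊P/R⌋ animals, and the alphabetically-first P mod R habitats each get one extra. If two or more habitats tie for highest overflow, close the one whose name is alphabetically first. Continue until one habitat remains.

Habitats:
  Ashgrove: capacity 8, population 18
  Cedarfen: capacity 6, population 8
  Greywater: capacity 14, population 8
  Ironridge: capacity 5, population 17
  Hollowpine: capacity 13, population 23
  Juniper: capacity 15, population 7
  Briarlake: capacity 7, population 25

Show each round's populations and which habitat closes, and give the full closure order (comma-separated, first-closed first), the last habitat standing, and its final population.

Closure order: Briarlake, Ironridge, Ashgrove, Hollowpine, Cedarfen, Greywater
Last habitat: Juniper with 106 animals

Round 1: Ashgrove=18 Briarlake=25 Cedarfen=8 Greywater=8 Hollowpine=23 Ironridge=17 Juniper=7 → close Briarlake (overflow 18)
  25÷6 = 4 each, +1 to first 1
Round 2: Ashgrove=23 Cedarfen=12 Greywater=12 Hollowpine=27 Ironridge=21 Juniper=11 → close Ironridge (overflow 16)
  21÷5 = 4 each, +1 to first 1
Round 3: Ashgrove=28 Cedarfen=16 Greywater=16 Hollowpine=31 Juniper=15 → close Ashgrove (overflow 20)
  28÷4 = 7 each, +1 to first 0
Round 4: Cedarfen=23 Greywater=23 Hollowpine=38 Juniper=22 → close Hollowpine (overflow 25)
  38÷3 = 12 each, +1 to first 2
Round 5: Cedarfen=36 Greywater=36 Juniper=34 → close Cedarfen (overflow 30)
  36÷2 = 18 each, +1 to first 0
Round 6: Greywater=54 Juniper=52 → close Greywater (overflow 40)
  54÷1 = 54 each, +1 to first 0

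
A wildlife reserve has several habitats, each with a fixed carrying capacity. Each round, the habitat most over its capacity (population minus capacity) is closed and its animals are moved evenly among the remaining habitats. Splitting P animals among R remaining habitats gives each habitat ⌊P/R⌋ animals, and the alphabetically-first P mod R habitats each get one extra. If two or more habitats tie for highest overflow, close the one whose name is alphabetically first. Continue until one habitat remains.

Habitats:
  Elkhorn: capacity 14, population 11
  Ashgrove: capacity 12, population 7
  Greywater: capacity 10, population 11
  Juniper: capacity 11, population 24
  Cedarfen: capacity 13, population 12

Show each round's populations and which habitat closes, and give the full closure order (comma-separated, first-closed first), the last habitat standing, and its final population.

Round 1: Ashgrove=7 Cedarfen=12 Elkhorn=11 Greywater=11 Juniper=24 → close Juniper (overflow 13)
  24÷4 = 6 each, +1 to first 0
Round 2: Ashgrove=13 Cedarfen=18 Elkhorn=17 Greywater=17 → close Greywater (overflow 7)
  17÷3 = 5 each, +1 to first 2
Round 3: Ashgrove=19 Cedarfen=24 Elkhorn=22 → close Cedarfen (overflow 11)
  24÷2 = 12 each, +1 to first 0
Round 4: Ashgrove=31 Elkhorn=34 → close Elkhorn (overflow 20)
  34÷1 = 34 each, +1 to first 0

Closure order: Juniper, Greywater, Cedarfen, Elkhorn
Last habitat: Ashgrove with 65 animals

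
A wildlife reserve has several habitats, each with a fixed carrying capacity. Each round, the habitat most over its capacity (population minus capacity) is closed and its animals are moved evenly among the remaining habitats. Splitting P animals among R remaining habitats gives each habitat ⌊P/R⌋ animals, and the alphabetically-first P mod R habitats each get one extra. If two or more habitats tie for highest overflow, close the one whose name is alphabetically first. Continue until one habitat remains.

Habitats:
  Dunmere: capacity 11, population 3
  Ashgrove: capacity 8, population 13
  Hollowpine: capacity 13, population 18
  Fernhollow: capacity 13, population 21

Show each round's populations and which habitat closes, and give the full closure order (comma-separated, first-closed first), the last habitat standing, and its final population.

Closure order: Fernhollow, Ashgrove, Hollowpine
Last habitat: Dunmere with 55 animals

Round 1: Ashgrove=13 Dunmere=3 Fernhollow=21 Hollowpine=18 → close Fernhollow (overflow 8)
  21÷3 = 7 each, +1 to first 0
Round 2: Ashgrove=20 Dunmere=10 Hollowpine=25 → close Ashgrove (overflow 12)
  20÷2 = 10 each, +1 to first 0
Round 3: Dunmere=20 Hollowpine=35 → close Hollowpine (overflow 22)
  35÷1 = 35 each, +1 to first 0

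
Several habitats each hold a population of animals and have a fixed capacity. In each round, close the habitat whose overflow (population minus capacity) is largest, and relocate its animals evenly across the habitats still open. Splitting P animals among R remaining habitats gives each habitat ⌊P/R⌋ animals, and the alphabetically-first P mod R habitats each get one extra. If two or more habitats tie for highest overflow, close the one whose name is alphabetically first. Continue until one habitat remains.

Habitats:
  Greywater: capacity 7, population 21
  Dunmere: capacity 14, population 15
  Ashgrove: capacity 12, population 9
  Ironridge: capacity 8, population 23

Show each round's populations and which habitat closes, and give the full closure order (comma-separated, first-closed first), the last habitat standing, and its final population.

Closure order: Ironridge, Greywater, Dunmere
Last habitat: Ashgrove with 68 animals

Round 1: Ashgrove=9 Dunmere=15 Greywater=21 Ironridge=23 → close Ironridge (overflow 15)
  23÷3 = 7 each, +1 to first 2
Round 2: Ashgrove=17 Dunmere=23 Greywater=28 → close Greywater (overflow 21)
  28÷2 = 14 each, +1 to first 0
Round 3: Ashgrove=31 Dunmere=37 → close Dunmere (overflow 23)
  37÷1 = 37 each, +1 to first 0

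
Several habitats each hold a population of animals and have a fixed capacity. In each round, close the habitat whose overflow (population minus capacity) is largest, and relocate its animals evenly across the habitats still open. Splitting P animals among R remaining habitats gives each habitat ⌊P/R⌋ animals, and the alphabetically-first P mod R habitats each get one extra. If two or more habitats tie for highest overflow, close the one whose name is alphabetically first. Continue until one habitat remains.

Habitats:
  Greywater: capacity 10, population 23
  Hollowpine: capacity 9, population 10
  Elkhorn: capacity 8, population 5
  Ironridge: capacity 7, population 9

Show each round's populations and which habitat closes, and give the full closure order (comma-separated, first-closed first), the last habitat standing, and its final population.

Closure order: Greywater, Hollowpine, Ironridge
Last habitat: Elkhorn with 47 animals

Round 1: Elkhorn=5 Greywater=23 Hollowpine=10 Ironridge=9 → close Greywater (overflow 13)
  23÷3 = 7 each, +1 to first 2
Round 2: Elkhorn=13 Hollowpine=18 Ironridge=16 → close Hollowpine (overflow 9)
  18÷2 = 9 each, +1 to first 0
Round 3: Elkhorn=22 Ironridge=25 → close Ironridge (overflow 18)
  25÷1 = 25 each, +1 to first 0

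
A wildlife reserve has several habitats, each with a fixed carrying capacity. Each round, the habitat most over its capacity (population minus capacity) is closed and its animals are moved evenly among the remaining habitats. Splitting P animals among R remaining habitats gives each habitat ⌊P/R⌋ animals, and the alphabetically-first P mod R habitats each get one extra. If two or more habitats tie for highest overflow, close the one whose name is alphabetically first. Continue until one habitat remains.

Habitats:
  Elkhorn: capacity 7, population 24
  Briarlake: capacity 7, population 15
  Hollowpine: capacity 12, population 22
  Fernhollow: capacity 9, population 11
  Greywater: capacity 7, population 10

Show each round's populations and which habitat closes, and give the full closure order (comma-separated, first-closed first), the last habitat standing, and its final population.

Round 1: Briarlake=15 Elkhorn=24 Fernhollow=11 Greywater=10 Hollowpine=22 → close Elkhorn (overflow 17)
  24÷4 = 6 each, +1 to first 0
Round 2: Briarlake=21 Fernhollow=17 Greywater=16 Hollowpine=28 → close Hollowpine (overflow 16)
  28÷3 = 9 each, +1 to first 1
Round 3: Briarlake=31 Fernhollow=26 Greywater=25 → close Briarlake (overflow 24)
  31÷2 = 15 each, +1 to first 1
Round 4: Fernhollow=42 Greywater=40 → close Fernhollow (overflow 33)
  42÷1 = 42 each, +1 to first 0

Closure order: Elkhorn, Hollowpine, Briarlake, Fernhollow
Last habitat: Greywater with 82 animals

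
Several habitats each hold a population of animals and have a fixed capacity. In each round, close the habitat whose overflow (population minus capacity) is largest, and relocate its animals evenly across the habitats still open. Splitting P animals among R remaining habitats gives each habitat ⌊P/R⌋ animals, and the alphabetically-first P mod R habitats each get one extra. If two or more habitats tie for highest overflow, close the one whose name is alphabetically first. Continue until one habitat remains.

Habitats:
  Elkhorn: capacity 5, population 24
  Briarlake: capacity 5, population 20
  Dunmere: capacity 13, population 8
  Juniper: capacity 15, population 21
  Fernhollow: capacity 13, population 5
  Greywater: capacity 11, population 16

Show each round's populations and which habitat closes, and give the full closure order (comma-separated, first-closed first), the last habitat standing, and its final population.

Closure order: Elkhorn, Briarlake, Greywater, Juniper, Dunmere
Last habitat: Fernhollow with 94 animals

Round 1: Briarlake=20 Dunmere=8 Elkhorn=24 Fernhollow=5 Greywater=16 Juniper=21 → close Elkhorn (overflow 19)
  24÷5 = 4 each, +1 to first 4
Round 2: Briarlake=25 Dunmere=13 Fernhollow=10 Greywater=21 Juniper=25 → close Briarlake (overflow 20)
  25÷4 = 6 each, +1 to first 1
Round 3: Dunmere=20 Fernhollow=16 Greywater=27 Juniper=31 → close Greywater (overflow 16)
  27÷3 = 9 each, +1 to first 0
Round 4: Dunmere=29 Fernhollow=25 Juniper=40 → close Juniper (overflow 25)
  40÷2 = 20 each, +1 to first 0
Round 5: Dunmere=49 Fernhollow=45 → close Dunmere (overflow 36)
  49÷1 = 49 each, +1 to first 0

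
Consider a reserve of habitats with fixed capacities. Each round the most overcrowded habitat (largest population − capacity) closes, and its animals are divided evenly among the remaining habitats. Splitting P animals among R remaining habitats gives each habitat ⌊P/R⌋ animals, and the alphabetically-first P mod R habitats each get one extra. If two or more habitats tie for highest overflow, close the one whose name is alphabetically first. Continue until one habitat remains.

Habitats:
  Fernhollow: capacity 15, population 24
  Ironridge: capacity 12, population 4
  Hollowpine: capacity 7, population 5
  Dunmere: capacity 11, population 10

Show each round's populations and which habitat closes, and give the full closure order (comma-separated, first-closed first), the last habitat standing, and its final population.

Round 1: Dunmere=10 Fernhollow=24 Hollowpine=5 Ironridge=4 → close Fernhollow (overflow 9)
  24÷3 = 8 each, +1 to first 0
Round 2: Dunmere=18 Hollowpine=13 Ironridge=12 → close Dunmere (overflow 7)
  18÷2 = 9 each, +1 to first 0
Round 3: Hollowpine=22 Ironridge=21 → close Hollowpine (overflow 15)
  22÷1 = 22 each, +1 to first 0

Closure order: Fernhollow, Dunmere, Hollowpine
Last habitat: Ironridge with 43 animals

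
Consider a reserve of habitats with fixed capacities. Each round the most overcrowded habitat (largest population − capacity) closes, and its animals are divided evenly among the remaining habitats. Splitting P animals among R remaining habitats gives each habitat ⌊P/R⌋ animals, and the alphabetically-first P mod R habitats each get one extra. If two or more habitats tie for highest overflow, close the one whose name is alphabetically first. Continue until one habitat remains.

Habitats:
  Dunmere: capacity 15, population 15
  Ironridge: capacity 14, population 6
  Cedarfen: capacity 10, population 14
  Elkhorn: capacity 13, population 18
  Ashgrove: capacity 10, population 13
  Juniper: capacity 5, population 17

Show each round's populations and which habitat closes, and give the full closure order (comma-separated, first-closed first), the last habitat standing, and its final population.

Closure order: Juniper, Cedarfen, Ashgrove, Elkhorn, Dunmere
Last habitat: Ironridge with 83 animals

Round 1: Ashgrove=13 Cedarfen=14 Dunmere=15 Elkhorn=18 Ironridge=6 Juniper=17 → close Juniper (overflow 12)
  17÷5 = 3 each, +1 to first 2
Round 2: Ashgrove=17 Cedarfen=18 Dunmere=18 Elkhorn=21 Ironridge=9 → close Cedarfen (overflow 8)
  18÷4 = 4 each, +1 to first 2
Round 3: Ashgrove=22 Dunmere=23 Elkhorn=25 Ironridge=13 → close Ashgrove (overflow 12)
  22÷3 = 7 each, +1 to first 1
Round 4: Dunmere=31 Elkhorn=32 Ironridge=20 → close Elkhorn (overflow 19)
  32÷2 = 16 each, +1 to first 0
Round 5: Dunmere=47 Ironridge=36 → close Dunmere (overflow 32)
  47÷1 = 47 each, +1 to first 0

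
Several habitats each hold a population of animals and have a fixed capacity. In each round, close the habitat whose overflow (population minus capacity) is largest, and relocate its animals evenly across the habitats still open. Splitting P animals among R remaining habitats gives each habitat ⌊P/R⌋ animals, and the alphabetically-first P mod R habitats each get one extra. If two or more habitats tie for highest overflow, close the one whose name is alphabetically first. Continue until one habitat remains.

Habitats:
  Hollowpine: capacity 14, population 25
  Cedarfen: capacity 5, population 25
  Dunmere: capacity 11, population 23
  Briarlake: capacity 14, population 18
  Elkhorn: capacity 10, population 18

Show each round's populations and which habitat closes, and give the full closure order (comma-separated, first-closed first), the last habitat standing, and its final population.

Round 1: Briarlake=18 Cedarfen=25 Dunmere=23 Elkhorn=18 Hollowpine=25 → close Cedarfen (overflow 20)
  25÷4 = 6 each, +1 to first 1
Round 2: Briarlake=25 Dunmere=29 Elkhorn=24 Hollowpine=31 → close Dunmere (overflow 18)
  29÷3 = 9 each, +1 to first 2
Round 3: Briarlake=35 Elkhorn=34 Hollowpine=40 → close Hollowpine (overflow 26)
  40÷2 = 20 each, +1 to first 0
Round 4: Briarlake=55 Elkhorn=54 → close Elkhorn (overflow 44)
  54÷1 = 54 each, +1 to first 0

Closure order: Cedarfen, Dunmere, Hollowpine, Elkhorn
Last habitat: Briarlake with 109 animals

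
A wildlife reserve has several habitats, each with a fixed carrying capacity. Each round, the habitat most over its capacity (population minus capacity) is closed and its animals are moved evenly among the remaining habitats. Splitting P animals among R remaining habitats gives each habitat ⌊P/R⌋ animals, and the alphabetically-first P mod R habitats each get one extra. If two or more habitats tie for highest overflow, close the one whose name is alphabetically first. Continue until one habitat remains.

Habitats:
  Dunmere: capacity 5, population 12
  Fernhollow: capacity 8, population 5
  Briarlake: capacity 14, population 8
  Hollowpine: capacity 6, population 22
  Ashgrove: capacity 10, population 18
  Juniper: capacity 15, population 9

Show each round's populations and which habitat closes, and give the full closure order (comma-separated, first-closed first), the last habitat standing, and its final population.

Round 1: Ashgrove=18 Briarlake=8 Dunmere=12 Fernhollow=5 Hollowpine=22 Juniper=9 → close Hollowpine (overflow 16)
  22÷5 = 4 each, +1 to first 2
Round 2: Ashgrove=23 Briarlake=13 Dunmere=16 Fernhollow=9 Juniper=13 → close Ashgrove (overflow 13)
  23÷4 = 5 each, +1 to first 3
Round 3: Briarlake=19 Dunmere=22 Fernhollow=15 Juniper=18 → close Dunmere (overflow 17)
  22÷3 = 7 each, +1 to first 1
Round 4: Briarlake=27 Fernhollow=22 Juniper=25 → close Fernhollow (overflow 14)
  22÷2 = 11 each, +1 to first 0
Round 5: Briarlake=38 Juniper=36 → close Briarlake (overflow 24)
  38÷1 = 38 each, +1 to first 0

Closure order: Hollowpine, Ashgrove, Dunmere, Fernhollow, Briarlake
Last habitat: Juniper with 74 animals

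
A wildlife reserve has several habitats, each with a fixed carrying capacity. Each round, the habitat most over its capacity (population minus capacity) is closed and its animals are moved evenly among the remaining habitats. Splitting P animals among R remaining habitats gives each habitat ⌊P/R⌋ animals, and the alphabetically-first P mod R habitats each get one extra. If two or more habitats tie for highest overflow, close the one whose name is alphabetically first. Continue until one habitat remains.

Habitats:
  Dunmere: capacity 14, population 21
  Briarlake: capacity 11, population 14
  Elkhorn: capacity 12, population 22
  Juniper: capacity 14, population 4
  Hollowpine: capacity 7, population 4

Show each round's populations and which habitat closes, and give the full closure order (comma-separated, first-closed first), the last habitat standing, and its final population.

Closure order: Elkhorn, Dunmere, Briarlake, Hollowpine
Last habitat: Juniper with 65 animals

Round 1: Briarlake=14 Dunmere=21 Elkhorn=22 Hollowpine=4 Juniper=4 → close Elkhorn (overflow 10)
  22÷4 = 5 each, +1 to first 2
Round 2: Briarlake=20 Dunmere=27 Hollowpine=9 Juniper=9 → close Dunmere (overflow 13)
  27÷3 = 9 each, +1 to first 0
Round 3: Briarlake=29 Hollowpine=18 Juniper=18 → close Briarlake (overflow 18)
  29÷2 = 14 each, +1 to first 1
Round 4: Hollowpine=33 Juniper=32 → close Hollowpine (overflow 26)
  33÷1 = 33 each, +1 to first 0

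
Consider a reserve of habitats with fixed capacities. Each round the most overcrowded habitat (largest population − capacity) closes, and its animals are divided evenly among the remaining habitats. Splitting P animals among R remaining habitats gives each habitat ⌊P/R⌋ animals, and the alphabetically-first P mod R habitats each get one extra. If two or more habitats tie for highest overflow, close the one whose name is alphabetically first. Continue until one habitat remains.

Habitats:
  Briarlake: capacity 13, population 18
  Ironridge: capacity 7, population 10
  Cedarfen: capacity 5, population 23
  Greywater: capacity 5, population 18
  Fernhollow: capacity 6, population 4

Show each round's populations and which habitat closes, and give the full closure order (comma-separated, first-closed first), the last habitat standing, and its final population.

Closure order: Cedarfen, Greywater, Briarlake, Ironridge
Last habitat: Fernhollow with 73 animals

Round 1: Briarlake=18 Cedarfen=23 Fernhollow=4 Greywater=18 Ironridge=10 → close Cedarfen (overflow 18)
  23÷4 = 5 each, +1 to first 3
Round 2: Briarlake=24 Fernhollow=10 Greywater=24 Ironridge=15 → close Greywater (overflow 19)
  24÷3 = 8 each, +1 to first 0
Round 3: Briarlake=32 Fernhollow=18 Ironridge=23 → close Briarlake (overflow 19)
  32÷2 = 16 each, +1 to first 0
Round 4: Fernhollow=34 Ironridge=39 → close Ironridge (overflow 32)
  39÷1 = 39 each, +1 to first 0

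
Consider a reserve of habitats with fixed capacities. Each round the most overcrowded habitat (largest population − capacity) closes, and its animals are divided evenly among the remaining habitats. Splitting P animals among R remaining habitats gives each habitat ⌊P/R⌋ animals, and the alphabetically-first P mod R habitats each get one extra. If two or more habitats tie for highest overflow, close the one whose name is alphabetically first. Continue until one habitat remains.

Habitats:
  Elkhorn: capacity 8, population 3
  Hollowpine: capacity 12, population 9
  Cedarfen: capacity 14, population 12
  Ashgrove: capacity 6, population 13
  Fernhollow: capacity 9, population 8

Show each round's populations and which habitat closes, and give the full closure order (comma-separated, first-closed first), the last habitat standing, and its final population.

Closure order: Ashgrove, Cedarfen, Fernhollow, Hollowpine
Last habitat: Elkhorn with 45 animals

Round 1: Ashgrove=13 Cedarfen=12 Elkhorn=3 Fernhollow=8 Hollowpine=9 → close Ashgrove (overflow 7)
  13÷4 = 3 each, +1 to first 1
Round 2: Cedarfen=16 Elkhorn=6 Fernhollow=11 Hollowpine=12 → close Cedarfen (overflow 2)
  16÷3 = 5 each, +1 to first 1
Round 3: Elkhorn=12 Fernhollow=16 Hollowpine=17 → close Fernhollow (overflow 7)
  16÷2 = 8 each, +1 to first 0
Round 4: Elkhorn=20 Hollowpine=25 → close Hollowpine (overflow 13)
  25÷1 = 25 each, +1 to first 0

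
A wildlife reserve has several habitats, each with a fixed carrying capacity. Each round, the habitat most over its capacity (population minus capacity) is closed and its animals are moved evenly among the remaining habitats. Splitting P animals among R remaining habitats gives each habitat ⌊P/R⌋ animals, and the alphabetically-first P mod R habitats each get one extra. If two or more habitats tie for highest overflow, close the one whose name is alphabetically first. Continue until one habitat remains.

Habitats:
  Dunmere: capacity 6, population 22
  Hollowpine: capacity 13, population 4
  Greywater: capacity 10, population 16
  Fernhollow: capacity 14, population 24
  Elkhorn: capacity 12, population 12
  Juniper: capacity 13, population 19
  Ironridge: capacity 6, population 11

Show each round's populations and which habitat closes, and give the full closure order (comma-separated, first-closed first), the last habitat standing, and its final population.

Closure order: Dunmere, Fernhollow, Greywater, Juniper, Ironridge, Elkhorn
Last habitat: Hollowpine with 108 animals

Round 1: Dunmere=22 Elkhorn=12 Fernhollow=24 Greywater=16 Hollowpine=4 Ironridge=11 Juniper=19 → close Dunmere (overflow 16)
  22÷6 = 3 each, +1 to first 4
Round 2: Elkhorn=16 Fernhollow=28 Greywater=20 Hollowpine=8 Ironridge=14 Juniper=22 → close Fernhollow (overflow 14)
  28÷5 = 5 each, +1 to first 3
Round 3: Elkhorn=22 Greywater=26 Hollowpine=14 Ironridge=19 Juniper=27 → close Greywater (overflow 16)
  26÷4 = 6 each, +1 to first 2
Round 4: Elkhorn=29 Hollowpine=21 Ironridge=25 Juniper=33 → close Juniper (overflow 20)
  33÷3 = 11 each, +1 to first 0
Round 5: Elkhorn=40 Hollowpine=32 Ironridge=36 → close Ironridge (overflow 30)
  36÷2 = 18 each, +1 to first 0
Round 6: Elkhorn=58 Hollowpine=50 → close Elkhorn (overflow 46)
  58÷1 = 58 each, +1 to first 0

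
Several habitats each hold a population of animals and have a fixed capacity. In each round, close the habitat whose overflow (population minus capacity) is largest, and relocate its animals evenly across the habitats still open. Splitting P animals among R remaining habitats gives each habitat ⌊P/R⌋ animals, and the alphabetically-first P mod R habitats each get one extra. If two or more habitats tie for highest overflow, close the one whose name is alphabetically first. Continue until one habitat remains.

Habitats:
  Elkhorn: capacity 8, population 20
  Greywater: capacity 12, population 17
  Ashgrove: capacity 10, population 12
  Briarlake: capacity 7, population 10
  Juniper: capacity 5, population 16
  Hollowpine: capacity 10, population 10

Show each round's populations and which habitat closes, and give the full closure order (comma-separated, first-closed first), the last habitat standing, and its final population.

Closure order: Elkhorn, Juniper, Greywater, Briarlake, Ashgrove
Last habitat: Hollowpine with 85 animals

Round 1: Ashgrove=12 Briarlake=10 Elkhorn=20 Greywater=17 Hollowpine=10 Juniper=16 → close Elkhorn (overflow 12)
  20÷5 = 4 each, +1 to first 0
Round 2: Ashgrove=16 Briarlake=14 Greywater=21 Hollowpine=14 Juniper=20 → close Juniper (overflow 15)
  20÷4 = 5 each, +1 to first 0
Round 3: Ashgrove=21 Briarlake=19 Greywater=26 Hollowpine=19 → close Greywater (overflow 14)
  26÷3 = 8 each, +1 to first 2
Round 4: Ashgrove=30 Briarlake=28 Hollowpine=27 → close Briarlake (overflow 21)
  28÷2 = 14 each, +1 to first 0
Round 5: Ashgrove=44 Hollowpine=41 → close Ashgrove (overflow 34)
  44÷1 = 44 each, +1 to first 0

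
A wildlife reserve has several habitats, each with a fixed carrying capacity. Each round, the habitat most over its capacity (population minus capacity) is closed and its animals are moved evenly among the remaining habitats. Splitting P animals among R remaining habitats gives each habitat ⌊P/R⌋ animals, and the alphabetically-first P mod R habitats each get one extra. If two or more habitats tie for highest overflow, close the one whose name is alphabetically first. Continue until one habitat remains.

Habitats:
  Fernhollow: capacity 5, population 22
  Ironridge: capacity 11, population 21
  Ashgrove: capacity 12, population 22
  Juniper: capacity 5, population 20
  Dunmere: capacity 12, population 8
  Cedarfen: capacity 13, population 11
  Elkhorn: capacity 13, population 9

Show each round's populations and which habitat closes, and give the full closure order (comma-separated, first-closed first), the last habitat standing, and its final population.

Closure order: Fernhollow, Juniper, Ashgrove, Ironridge, Cedarfen, Dunmere
Last habitat: Elkhorn with 113 animals

Round 1: Ashgrove=22 Cedarfen=11 Dunmere=8 Elkhorn=9 Fernhollow=22 Ironridge=21 Juniper=20 → close Fernhollow (overflow 17)
  22÷6 = 3 each, +1 to first 4
Round 2: Ashgrove=26 Cedarfen=15 Dunmere=12 Elkhorn=13 Ironridge=24 Juniper=23 → close Juniper (overflow 18)
  23÷5 = 4 each, +1 to first 3
Round 3: Ashgrove=31 Cedarfen=20 Dunmere=17 Elkhorn=17 Ironridge=28 → close Ashgrove (overflow 19)
  31÷4 = 7 each, +1 to first 3
Round 4: Cedarfen=28 Dunmere=25 Elkhorn=25 Ironridge=35 → close Ironridge (overflow 24)
  35÷3 = 11 each, +1 to first 2
Round 5: Cedarfen=40 Dunmere=37 Elkhorn=36 → close Cedarfen (overflow 27)
  40÷2 = 20 each, +1 to first 0
Round 6: Dunmere=57 Elkhorn=56 → close Dunmere (overflow 45)
  57÷1 = 57 each, +1 to first 0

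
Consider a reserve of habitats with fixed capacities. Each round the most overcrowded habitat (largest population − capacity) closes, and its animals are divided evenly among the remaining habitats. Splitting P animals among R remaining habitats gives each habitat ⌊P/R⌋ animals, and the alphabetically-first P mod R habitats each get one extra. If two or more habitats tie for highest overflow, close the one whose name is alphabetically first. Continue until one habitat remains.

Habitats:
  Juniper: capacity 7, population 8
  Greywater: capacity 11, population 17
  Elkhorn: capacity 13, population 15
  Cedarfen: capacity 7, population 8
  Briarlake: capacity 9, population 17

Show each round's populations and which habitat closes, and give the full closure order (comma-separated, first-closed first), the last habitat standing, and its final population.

Round 1: Briarlake=17 Cedarfen=8 Elkhorn=15 Greywater=17 Juniper=8 → close Briarlake (overflow 8)
  17÷4 = 4 each, +1 to first 1
Round 2: Cedarfen=13 Elkhorn=19 Greywater=21 Juniper=12 → close Greywater (overflow 10)
  21÷3 = 7 each, +1 to first 0
Round 3: Cedarfen=20 Elkhorn=26 Juniper=19 → close Cedarfen (overflow 13)
  20÷2 = 10 each, +1 to first 0
Round 4: Elkhorn=36 Juniper=29 → close Elkhorn (overflow 23)
  36÷1 = 36 each, +1 to first 0

Closure order: Briarlake, Greywater, Cedarfen, Elkhorn
Last habitat: Juniper with 65 animals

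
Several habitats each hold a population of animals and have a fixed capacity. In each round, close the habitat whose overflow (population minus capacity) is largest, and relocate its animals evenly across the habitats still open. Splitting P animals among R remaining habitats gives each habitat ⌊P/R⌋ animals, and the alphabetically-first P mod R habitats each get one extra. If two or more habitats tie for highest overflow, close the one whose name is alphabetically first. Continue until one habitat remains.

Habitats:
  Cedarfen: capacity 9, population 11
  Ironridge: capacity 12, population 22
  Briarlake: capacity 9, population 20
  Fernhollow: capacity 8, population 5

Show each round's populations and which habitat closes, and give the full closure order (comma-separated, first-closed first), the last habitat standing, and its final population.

Round 1: Briarlake=20 Cedarfen=11 Fernhollow=5 Ironridge=22 → close Briarlake (overflow 11)
  20÷3 = 6 each, +1 to first 2
Round 2: Cedarfen=18 Fernhollow=12 Ironridge=28 → close Ironridge (overflow 16)
  28÷2 = 14 each, +1 to first 0
Round 3: Cedarfen=32 Fernhollow=26 → close Cedarfen (overflow 23)
  32÷1 = 32 each, +1 to first 0

Closure order: Briarlake, Ironridge, Cedarfen
Last habitat: Fernhollow with 58 animals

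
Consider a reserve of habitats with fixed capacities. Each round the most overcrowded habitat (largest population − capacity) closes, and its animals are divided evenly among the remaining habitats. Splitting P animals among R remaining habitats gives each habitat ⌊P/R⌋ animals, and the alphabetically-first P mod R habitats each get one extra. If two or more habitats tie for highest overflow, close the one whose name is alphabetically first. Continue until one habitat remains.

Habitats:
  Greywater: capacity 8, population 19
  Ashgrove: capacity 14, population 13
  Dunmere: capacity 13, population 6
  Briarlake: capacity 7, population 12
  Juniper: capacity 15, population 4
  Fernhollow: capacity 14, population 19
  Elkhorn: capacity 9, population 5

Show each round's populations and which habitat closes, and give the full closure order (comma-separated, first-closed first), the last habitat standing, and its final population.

Round 1: Ashgrove=13 Briarlake=12 Dunmere=6 Elkhorn=5 Fernhollow=19 Greywater=19 Juniper=4 → close Greywater (overflow 11)
  19÷6 = 3 each, +1 to first 1
Round 2: Ashgrove=17 Briarlake=15 Dunmere=9 Elkhorn=8 Fernhollow=22 Juniper=7 → close Briarlake (overflow 8)
  15÷5 = 3 each, +1 to first 0
Round 3: Ashgrove=20 Dunmere=12 Elkhorn=11 Fernhollow=25 Juniper=10 → close Fernhollow (overflow 11)
  25÷4 = 6 each, +1 to first 1
Round 4: Ashgrove=27 Dunmere=18 Elkhorn=17 Juniper=16 → close Ashgrove (overflow 13)
  27÷3 = 9 each, +1 to first 0
Round 5: Dunmere=27 Elkhorn=26 Juniper=25 → close Elkhorn (overflow 17)
  26÷2 = 13 each, +1 to first 0
Round 6: Dunmere=40 Juniper=38 → close Dunmere (overflow 27)
  40÷1 = 40 each, +1 to first 0

Closure order: Greywater, Briarlake, Fernhollow, Ashgrove, Elkhorn, Dunmere
Last habitat: Juniper with 78 animals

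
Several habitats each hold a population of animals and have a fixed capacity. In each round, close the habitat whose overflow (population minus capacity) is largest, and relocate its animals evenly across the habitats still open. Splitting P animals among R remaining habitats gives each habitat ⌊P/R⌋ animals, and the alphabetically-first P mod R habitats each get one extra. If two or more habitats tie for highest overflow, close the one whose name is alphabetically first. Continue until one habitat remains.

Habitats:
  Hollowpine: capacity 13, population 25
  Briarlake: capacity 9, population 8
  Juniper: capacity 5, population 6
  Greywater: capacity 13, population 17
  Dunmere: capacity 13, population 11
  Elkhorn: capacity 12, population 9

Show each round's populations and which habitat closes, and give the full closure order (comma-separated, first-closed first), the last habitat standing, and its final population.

Closure order: Hollowpine, Greywater, Juniper, Briarlake, Dunmere
Last habitat: Elkhorn with 76 animals

Round 1: Briarlake=8 Dunmere=11 Elkhorn=9 Greywater=17 Hollowpine=25 Juniper=6 → close Hollowpine (overflow 12)
  25÷5 = 5 each, +1 to first 0
Round 2: Briarlake=13 Dunmere=16 Elkhorn=14 Greywater=22 Juniper=11 → close Greywater (overflow 9)
  22÷4 = 5 each, +1 to first 2
Round 3: Briarlake=19 Dunmere=22 Elkhorn=19 Juniper=16 → close Juniper (overflow 11)
  16÷3 = 5 each, +1 to first 1
Round 4: Briarlake=25 Dunmere=27 Elkhorn=24 → close Briarlake (overflow 16)
  25÷2 = 12 each, +1 to first 1
Round 5: Dunmere=40 Elkhorn=36 → close Dunmere (overflow 27)
  40÷1 = 40 each, +1 to first 0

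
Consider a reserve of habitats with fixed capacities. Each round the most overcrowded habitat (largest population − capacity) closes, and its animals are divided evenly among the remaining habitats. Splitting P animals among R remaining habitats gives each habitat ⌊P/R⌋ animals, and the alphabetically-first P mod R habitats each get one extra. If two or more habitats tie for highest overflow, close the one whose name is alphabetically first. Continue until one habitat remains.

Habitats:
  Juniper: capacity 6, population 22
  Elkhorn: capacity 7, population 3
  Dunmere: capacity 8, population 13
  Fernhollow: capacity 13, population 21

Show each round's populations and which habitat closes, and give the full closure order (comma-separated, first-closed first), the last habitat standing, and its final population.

Closure order: Juniper, Fernhollow, Dunmere
Last habitat: Elkhorn with 59 animals

Round 1: Dunmere=13 Elkhorn=3 Fernhollow=21 Juniper=22 → close Juniper (overflow 16)
  22÷3 = 7 each, +1 to first 1
Round 2: Dunmere=21 Elkhorn=10 Fernhollow=28 → close Fernhollow (overflow 15)
  28÷2 = 14 each, +1 to first 0
Round 3: Dunmere=35 Elkhorn=24 → close Dunmere (overflow 27)
  35÷1 = 35 each, +1 to first 0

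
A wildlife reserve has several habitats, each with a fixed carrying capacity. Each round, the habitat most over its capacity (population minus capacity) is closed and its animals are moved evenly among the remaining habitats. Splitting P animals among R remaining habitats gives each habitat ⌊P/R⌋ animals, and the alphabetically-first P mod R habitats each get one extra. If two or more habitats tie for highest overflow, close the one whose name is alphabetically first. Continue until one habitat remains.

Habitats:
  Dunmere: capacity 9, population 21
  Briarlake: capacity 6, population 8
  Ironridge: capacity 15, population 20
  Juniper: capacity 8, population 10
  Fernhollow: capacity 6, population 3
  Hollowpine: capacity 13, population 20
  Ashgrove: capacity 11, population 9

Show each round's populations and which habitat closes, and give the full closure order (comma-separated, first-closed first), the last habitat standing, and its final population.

Closure order: Dunmere, Hollowpine, Ironridge, Briarlake, Juniper, Ashgrove
Last habitat: Fernhollow with 91 animals

Round 1: Ashgrove=9 Briarlake=8 Dunmere=21 Fernhollow=3 Hollowpine=20 Ironridge=20 Juniper=10 → close Dunmere (overflow 12)
  21÷6 = 3 each, +1 to first 3
Round 2: Ashgrove=13 Briarlake=12 Fernhollow=7 Hollowpine=23 Ironridge=23 Juniper=13 → close Hollowpine (overflow 10)
  23÷5 = 4 each, +1 to first 3
Round 3: Ashgrove=18 Briarlake=17 Fernhollow=12 Ironridge=27 Juniper=17 → close Ironridge (overflow 12)
  27÷4 = 6 each, +1 to first 3
Round 4: Ashgrove=25 Briarlake=24 Fernhollow=19 Juniper=23 → close Briarlake (overflow 18)
  24÷3 = 8 each, +1 to first 0
Round 5: Ashgrove=33 Fernhollow=27 Juniper=31 → close Juniper (overflow 23)
  31÷2 = 15 each, +1 to first 1
Round 6: Ashgrove=49 Fernhollow=42 → close Ashgrove (overflow 38)
  49÷1 = 49 each, +1 to first 0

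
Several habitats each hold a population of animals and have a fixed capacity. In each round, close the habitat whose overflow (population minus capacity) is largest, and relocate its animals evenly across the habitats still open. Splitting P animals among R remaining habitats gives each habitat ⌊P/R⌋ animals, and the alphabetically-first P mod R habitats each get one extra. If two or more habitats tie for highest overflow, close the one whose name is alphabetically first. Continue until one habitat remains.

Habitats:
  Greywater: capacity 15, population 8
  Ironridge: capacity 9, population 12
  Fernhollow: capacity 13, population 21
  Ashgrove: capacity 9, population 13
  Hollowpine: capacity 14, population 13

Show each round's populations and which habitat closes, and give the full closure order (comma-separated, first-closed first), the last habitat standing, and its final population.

Round 1: Ashgrove=13 Fernhollow=21 Greywater=8 Hollowpine=13 Ironridge=12 → close Fernhollow (overflow 8)
  21÷4 = 5 each, +1 to first 1
Round 2: Ashgrove=19 Greywater=13 Hollowpine=18 Ironridge=17 → close Ashgrove (overflow 10)
  19÷3 = 6 each, +1 to first 1
Round 3: Greywater=20 Hollowpine=24 Ironridge=23 → close Ironridge (overflow 14)
  23÷2 = 11 each, +1 to first 1
Round 4: Greywater=32 Hollowpine=35 → close Hollowpine (overflow 21)
  35÷1 = 35 each, +1 to first 0

Closure order: Fernhollow, Ashgrove, Ironridge, Hollowpine
Last habitat: Greywater with 67 animals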